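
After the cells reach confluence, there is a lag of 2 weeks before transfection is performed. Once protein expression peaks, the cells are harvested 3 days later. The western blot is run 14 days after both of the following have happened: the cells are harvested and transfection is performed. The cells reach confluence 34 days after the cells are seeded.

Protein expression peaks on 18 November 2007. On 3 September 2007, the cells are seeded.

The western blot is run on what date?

Protein expression peaks: Nov 18, 2007.
The cells are harvested: Nov 18, 2007 + 3 days = Nov 21, 2007.
The cells are seeded: Sep 3, 2007.
The cells reach confluence: Sep 3, 2007 + 34 days = Oct 7, 2007.
Transfection is performed: Oct 7, 2007 + 2 weeks = Oct 21, 2007.
Both prerequisites met — the cells are harvested (Nov 21, 2007), transfection is performed (Oct 21, 2007); the later is Nov 21, 2007.
The western blot is run: Nov 21, 2007 + 14 days = Dec 5, 2007.

5 December 2007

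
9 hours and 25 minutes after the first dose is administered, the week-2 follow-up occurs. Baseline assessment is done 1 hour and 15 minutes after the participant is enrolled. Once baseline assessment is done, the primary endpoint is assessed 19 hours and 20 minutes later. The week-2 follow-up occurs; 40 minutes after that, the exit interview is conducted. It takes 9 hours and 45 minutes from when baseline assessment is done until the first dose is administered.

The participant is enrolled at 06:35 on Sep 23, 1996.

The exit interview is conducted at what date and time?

03:40 on Sep 24, 1996

The participant is enrolled: 06:35 Sep 23, 1996.
Baseline assessment is done: 06:35 Sep 23, 1996 + 1h15m = 07:50 Sep 23, 1996.
The first dose is administered: 07:50 Sep 23, 1996 + 9h45m = 17:35 Sep 23, 1996.
The week-2 follow-up occurs: 17:35 Sep 23, 1996 + 9h25m = 03:00 Sep 24, 1996.
The exit interview is conducted: 03:00 Sep 24, 1996 + 40m = 03:40 Sep 24, 1996.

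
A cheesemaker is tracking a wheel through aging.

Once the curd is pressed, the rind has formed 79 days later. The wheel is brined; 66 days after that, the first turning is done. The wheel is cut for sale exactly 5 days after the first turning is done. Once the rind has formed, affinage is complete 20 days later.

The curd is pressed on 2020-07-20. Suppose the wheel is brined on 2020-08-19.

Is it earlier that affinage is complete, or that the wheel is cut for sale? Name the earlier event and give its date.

The curd is pressed: Jul 20, 2020.
The rind has formed: Jul 20, 2020 + 79 days = Oct 7, 2020.
Affinage is complete: Oct 7, 2020 + 20 days = Oct 27, 2020.
The wheel is brined: Aug 19, 2020.
The first turning is done: Aug 19, 2020 + 66 days = Oct 24, 2020.
The wheel is cut for sale: Oct 24, 2020 + 5 days = Oct 29, 2020.
Comparing: affinage is complete on Oct 27, 2020 vs the wheel is cut for sale on Oct 29, 2020. Earlier: affinage is complete.

Affinage is complete — 2020-10-27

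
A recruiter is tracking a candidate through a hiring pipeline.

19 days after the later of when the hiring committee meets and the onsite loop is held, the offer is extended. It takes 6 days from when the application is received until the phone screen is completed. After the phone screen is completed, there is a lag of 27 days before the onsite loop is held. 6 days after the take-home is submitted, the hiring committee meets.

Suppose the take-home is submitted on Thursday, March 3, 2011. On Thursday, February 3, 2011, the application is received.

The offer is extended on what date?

The take-home is submitted: Mar 3, 2011.
The hiring committee meets: Mar 3, 2011 + 6 days = Mar 9, 2011.
The application is received: Feb 3, 2011.
The phone screen is completed: Feb 3, 2011 + 6 days = Feb 9, 2011.
The onsite loop is held: Feb 9, 2011 + 27 days = Mar 8, 2011.
Both prerequisites met — the hiring committee meets (Mar 9, 2011), the onsite loop is held (Mar 8, 2011); the later is Mar 9, 2011.
The offer is extended: Mar 9, 2011 + 19 days = Mar 28, 2011.

Monday, March 28, 2011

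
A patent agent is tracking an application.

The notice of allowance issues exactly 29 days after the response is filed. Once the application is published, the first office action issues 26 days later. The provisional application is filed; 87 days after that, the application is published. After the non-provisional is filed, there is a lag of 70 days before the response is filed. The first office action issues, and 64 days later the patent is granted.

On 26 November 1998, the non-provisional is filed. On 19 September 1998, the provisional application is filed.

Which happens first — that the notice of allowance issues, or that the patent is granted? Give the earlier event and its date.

The notice of allowance issues — 5 March 1999

The non-provisional is filed: Nov 26, 1998.
The response is filed: Nov 26, 1998 + 70 days = Feb 4, 1999.
The notice of allowance issues: Feb 4, 1999 + 29 days = Mar 5, 1999.
The provisional application is filed: Sep 19, 1998.
The application is published: Sep 19, 1998 + 87 days = Dec 15, 1998.
The first office action issues: Dec 15, 1998 + 26 days = Jan 10, 1999.
The patent is granted: Jan 10, 1999 + 64 days = Mar 15, 1999.
Comparing: the notice of allowance issues on Mar 5, 1999 vs the patent is granted on Mar 15, 1999. Earlier: the notice of allowance issues.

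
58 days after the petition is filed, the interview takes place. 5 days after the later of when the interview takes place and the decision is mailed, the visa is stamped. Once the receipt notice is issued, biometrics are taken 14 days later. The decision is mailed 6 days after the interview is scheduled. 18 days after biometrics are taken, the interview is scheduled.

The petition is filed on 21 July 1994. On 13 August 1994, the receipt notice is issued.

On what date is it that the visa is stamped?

25 September 1994

The petition is filed: Jul 21, 1994.
The interview takes place: Jul 21, 1994 + 58 days = Sep 17, 1994.
The receipt notice is issued: Aug 13, 1994.
Biometrics are taken: Aug 13, 1994 + 14 days = Aug 27, 1994.
The interview is scheduled: Aug 27, 1994 + 18 days = Sep 14, 1994.
The decision is mailed: Sep 14, 1994 + 6 days = Sep 20, 1994.
Both prerequisites met — the interview takes place (Sep 17, 1994), the decision is mailed (Sep 20, 1994); the later is Sep 20, 1994.
The visa is stamped: Sep 20, 1994 + 5 days = Sep 25, 1994.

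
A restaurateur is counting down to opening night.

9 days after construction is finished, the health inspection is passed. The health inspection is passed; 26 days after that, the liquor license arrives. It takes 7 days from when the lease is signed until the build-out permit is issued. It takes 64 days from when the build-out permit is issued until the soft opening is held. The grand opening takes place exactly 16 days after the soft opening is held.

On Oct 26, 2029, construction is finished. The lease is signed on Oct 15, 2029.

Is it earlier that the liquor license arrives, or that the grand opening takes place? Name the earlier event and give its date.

Construction is finished: Oct 26, 2029.
The health inspection is passed: Oct 26, 2029 + 9 days = Nov 4, 2029.
The liquor license arrives: Nov 4, 2029 + 26 days = Nov 30, 2029.
The lease is signed: Oct 15, 2029.
The build-out permit is issued: Oct 15, 2029 + 7 days = Oct 22, 2029.
The soft opening is held: Oct 22, 2029 + 64 days = Dec 25, 2029.
The grand opening takes place: Dec 25, 2029 + 16 days = Jan 10, 2030.
Comparing: the liquor license arrives on Nov 30, 2029 vs the grand opening takes place on Jan 10, 2030. Earlier: the liquor license arrives.

The liquor license arrives — Nov 30, 2029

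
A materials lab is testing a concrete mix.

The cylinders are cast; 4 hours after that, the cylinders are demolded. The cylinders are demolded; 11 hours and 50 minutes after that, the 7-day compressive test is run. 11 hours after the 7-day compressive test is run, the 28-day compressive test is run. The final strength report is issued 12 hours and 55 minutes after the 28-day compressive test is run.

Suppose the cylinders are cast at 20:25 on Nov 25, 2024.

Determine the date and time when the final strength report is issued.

12:10 on Nov 27, 2024

The cylinders are cast: 20:25 Nov 25, 2024.
The cylinders are demolded: 20:25 Nov 25, 2024 + 4h = 00:25 Nov 26, 2024.
The 7-day compressive test is run: 00:25 Nov 26, 2024 + 11h50m = 12:15 Nov 26, 2024.
The 28-day compressive test is run: 12:15 Nov 26, 2024 + 11h = 23:15 Nov 26, 2024.
The final strength report is issued: 23:15 Nov 26, 2024 + 12h55m = 12:10 Nov 27, 2024.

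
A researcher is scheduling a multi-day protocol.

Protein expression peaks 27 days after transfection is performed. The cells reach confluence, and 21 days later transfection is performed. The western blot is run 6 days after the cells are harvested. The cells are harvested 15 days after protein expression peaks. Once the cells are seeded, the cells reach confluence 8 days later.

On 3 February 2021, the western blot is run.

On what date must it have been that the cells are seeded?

18 November 2020

The western blot is run: Feb 3, 2021.
The cells are harvested: Feb 3, 2021 − 6 days = Jan 28, 2021.
Protein expression peaks: Jan 28, 2021 − 15 days = Jan 13, 2021.
Transfection is performed: Jan 13, 2021 − 27 days = Dec 17, 2020.
The cells reach confluence: Dec 17, 2020 − 21 days = Nov 26, 2020.
The cells are seeded: Nov 26, 2020 − 8 days = Nov 18, 2020.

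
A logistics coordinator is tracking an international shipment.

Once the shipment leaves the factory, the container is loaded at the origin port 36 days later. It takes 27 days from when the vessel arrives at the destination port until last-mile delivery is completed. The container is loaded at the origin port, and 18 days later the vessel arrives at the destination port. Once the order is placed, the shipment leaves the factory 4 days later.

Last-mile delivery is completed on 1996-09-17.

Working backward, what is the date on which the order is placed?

1996-06-24

Last-mile delivery is completed: Sep 17, 1996.
The vessel arrives at the destination port: Sep 17, 1996 − 27 days = Aug 21, 1996.
The container is loaded at the origin port: Aug 21, 1996 − 18 days = Aug 3, 1996.
The shipment leaves the factory: Aug 3, 1996 − 36 days = Jun 28, 1996.
The order is placed: Jun 28, 1996 − 4 days = Jun 24, 1996.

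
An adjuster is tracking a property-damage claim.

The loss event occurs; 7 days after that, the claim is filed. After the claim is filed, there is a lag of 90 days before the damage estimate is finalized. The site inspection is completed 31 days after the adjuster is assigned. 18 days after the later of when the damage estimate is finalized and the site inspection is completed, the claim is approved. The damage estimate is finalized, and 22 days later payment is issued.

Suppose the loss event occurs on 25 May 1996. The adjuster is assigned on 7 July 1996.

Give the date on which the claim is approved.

17 September 1996

The loss event occurs: May 25, 1996.
The claim is filed: May 25, 1996 + 7 days = Jun 1, 1996.
The damage estimate is finalized: Jun 1, 1996 + 90 days = Aug 30, 1996.
The adjuster is assigned: Jul 7, 1996.
The site inspection is completed: Jul 7, 1996 + 31 days = Aug 7, 1996.
Both prerequisites met — the damage estimate is finalized (Aug 30, 1996), the site inspection is completed (Aug 7, 1996); the later is Aug 30, 1996.
The claim is approved: Aug 30, 1996 + 18 days = Sep 17, 1996.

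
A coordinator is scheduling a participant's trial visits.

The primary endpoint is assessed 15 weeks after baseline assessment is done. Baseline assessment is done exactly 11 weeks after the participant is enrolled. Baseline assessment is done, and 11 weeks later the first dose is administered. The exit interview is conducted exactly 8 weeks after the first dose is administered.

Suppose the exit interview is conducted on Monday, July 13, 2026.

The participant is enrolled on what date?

The exit interview is conducted: Jul 13, 2026.
The first dose is administered: Jul 13, 2026 − 8 weeks = May 18, 2026.
Baseline assessment is done: May 18, 2026 − 11 weeks = Mar 2, 2026.
The participant is enrolled: Mar 2, 2026 − 11 weeks = Dec 15, 2025.

Monday, December 15, 2025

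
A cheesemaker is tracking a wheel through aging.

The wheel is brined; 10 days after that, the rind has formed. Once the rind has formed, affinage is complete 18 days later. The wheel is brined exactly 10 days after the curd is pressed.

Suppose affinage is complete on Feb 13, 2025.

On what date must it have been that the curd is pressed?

Affinage is complete: Feb 13, 2025.
The rind has formed: Feb 13, 2025 − 18 days = Jan 26, 2025.
The wheel is brined: Jan 26, 2025 − 10 days = Jan 16, 2025.
The curd is pressed: Jan 16, 2025 − 10 days = Jan 6, 2025.

Jan 6, 2025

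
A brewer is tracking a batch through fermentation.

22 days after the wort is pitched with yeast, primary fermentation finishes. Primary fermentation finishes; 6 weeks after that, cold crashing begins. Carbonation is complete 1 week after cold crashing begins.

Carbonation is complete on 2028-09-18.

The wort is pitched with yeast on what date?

2028-07-09

Carbonation is complete: Sep 18, 2028.
Cold crashing begins: Sep 18, 2028 − 1 week = Sep 11, 2028.
Primary fermentation finishes: Sep 11, 2028 − 6 weeks = Jul 31, 2028.
The wort is pitched with yeast: Jul 31, 2028 − 22 days = Jul 9, 2028.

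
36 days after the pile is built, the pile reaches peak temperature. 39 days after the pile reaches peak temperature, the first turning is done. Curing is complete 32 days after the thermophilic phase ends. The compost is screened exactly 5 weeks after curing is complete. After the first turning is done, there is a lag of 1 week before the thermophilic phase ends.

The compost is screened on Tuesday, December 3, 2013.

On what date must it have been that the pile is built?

The compost is screened: Dec 3, 2013.
Curing is complete: Dec 3, 2013 − 5 weeks = Oct 29, 2013.
The thermophilic phase ends: Oct 29, 2013 − 32 days = Sep 27, 2013.
The first turning is done: Sep 27, 2013 − 1 week = Sep 20, 2013.
The pile reaches peak temperature: Sep 20, 2013 − 39 days = Aug 12, 2013.
The pile is built: Aug 12, 2013 − 36 days = Jul 7, 2013.

Sunday, July 7, 2013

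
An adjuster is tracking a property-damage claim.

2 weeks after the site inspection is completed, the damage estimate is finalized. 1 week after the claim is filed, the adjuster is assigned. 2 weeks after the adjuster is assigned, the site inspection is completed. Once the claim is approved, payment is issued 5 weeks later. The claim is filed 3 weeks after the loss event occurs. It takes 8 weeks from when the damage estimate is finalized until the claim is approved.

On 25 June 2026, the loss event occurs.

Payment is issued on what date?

The loss event occurs: Jun 25, 2026.
The claim is filed: Jun 25, 2026 + 3 weeks = Jul 16, 2026.
The adjuster is assigned: Jul 16, 2026 + 1 week = Jul 23, 2026.
The site inspection is completed: Jul 23, 2026 + 2 weeks = Aug 6, 2026.
The damage estimate is finalized: Aug 6, 2026 + 2 weeks = Aug 20, 2026.
The claim is approved: Aug 20, 2026 + 8 weeks = Oct 15, 2026.
Payment is issued: Oct 15, 2026 + 5 weeks = Nov 19, 2026.

19 November 2026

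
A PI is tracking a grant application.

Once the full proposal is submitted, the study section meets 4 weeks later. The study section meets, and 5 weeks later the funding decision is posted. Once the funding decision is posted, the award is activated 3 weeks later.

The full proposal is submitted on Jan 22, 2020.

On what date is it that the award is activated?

The full proposal is submitted: Jan 22, 2020.
The study section meets: Jan 22, 2020 + 4 weeks = Feb 19, 2020.
The funding decision is posted: Feb 19, 2020 + 5 weeks = Mar 25, 2020.
The award is activated: Mar 25, 2020 + 3 weeks = Apr 15, 2020.

Apr 15, 2020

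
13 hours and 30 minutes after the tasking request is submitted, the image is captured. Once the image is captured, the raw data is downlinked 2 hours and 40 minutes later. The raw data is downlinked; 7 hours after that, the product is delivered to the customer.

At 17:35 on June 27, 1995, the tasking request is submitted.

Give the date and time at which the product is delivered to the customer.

The tasking request is submitted: 17:35 Jun 27, 1995.
The image is captured: 17:35 Jun 27, 1995 + 13h30m = 07:05 Jun 28, 1995.
The raw data is downlinked: 07:05 Jun 28, 1995 + 2h40m = 09:45 Jun 28, 1995.
The product is delivered to the customer: 09:45 Jun 28, 1995 + 7h = 16:45 Jun 28, 1995.

16:45 on June 28, 1995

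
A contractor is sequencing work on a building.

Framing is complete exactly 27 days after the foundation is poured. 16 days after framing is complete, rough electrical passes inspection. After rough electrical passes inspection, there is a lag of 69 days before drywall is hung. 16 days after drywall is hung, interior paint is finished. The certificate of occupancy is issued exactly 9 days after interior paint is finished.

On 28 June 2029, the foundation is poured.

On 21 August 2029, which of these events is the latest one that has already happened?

Rough electrical passes inspection

The foundation is poured: Jun 28, 2029.
Framing is complete: Jun 28, 2029 + 27 days = Jul 25, 2029.
Rough electrical passes inspection: Jul 25, 2029 + 16 days = Aug 10, 2029.
Drywall is hung: Aug 10, 2029 + 69 days = Oct 18, 2029.
Interior paint is finished: Oct 18, 2029 + 16 days = Nov 3, 2029.
The certificate of occupancy is issued: Nov 3, 2029 + 9 days = Nov 12, 2029.
Aug 21, 2029 falls between when rough electrical passes inspection (Aug 10, 2029) and when drywall is hung (Oct 18, 2029).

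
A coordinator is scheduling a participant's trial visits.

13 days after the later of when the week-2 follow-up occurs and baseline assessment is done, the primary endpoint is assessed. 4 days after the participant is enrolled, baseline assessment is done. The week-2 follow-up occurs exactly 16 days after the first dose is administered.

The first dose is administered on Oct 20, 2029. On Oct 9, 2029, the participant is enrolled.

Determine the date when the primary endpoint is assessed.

Nov 18, 2029

The first dose is administered: Oct 20, 2029.
The week-2 follow-up occurs: Oct 20, 2029 + 16 days = Nov 5, 2029.
The participant is enrolled: Oct 9, 2029.
Baseline assessment is done: Oct 9, 2029 + 4 days = Oct 13, 2029.
Both prerequisites met — the week-2 follow-up occurs (Nov 5, 2029), baseline assessment is done (Oct 13, 2029); the later is Nov 5, 2029.
The primary endpoint is assessed: Nov 5, 2029 + 13 days = Nov 18, 2029.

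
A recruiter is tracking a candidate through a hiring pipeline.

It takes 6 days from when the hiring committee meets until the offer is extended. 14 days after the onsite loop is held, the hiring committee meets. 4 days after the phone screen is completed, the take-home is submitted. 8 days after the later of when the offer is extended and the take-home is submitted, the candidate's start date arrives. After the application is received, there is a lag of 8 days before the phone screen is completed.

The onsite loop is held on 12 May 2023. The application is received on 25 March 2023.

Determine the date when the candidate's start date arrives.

The onsite loop is held: May 12, 2023.
The hiring committee meets: May 12, 2023 + 14 days = May 26, 2023.
The offer is extended: May 26, 2023 + 6 days = Jun 1, 2023.
The application is received: Mar 25, 2023.
The phone screen is completed: Mar 25, 2023 + 8 days = Apr 2, 2023.
The take-home is submitted: Apr 2, 2023 + 4 days = Apr 6, 2023.
Both prerequisites met — the offer is extended (Jun 1, 2023), the take-home is submitted (Apr 6, 2023); the later is Jun 1, 2023.
The candidate's start date arrives: Jun 1, 2023 + 8 days = Jun 9, 2023.

9 June 2023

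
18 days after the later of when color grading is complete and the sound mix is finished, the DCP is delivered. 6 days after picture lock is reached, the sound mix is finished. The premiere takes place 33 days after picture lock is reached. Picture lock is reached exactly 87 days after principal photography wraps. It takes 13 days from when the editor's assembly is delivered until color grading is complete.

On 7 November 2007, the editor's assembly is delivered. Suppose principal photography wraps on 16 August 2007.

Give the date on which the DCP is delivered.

The editor's assembly is delivered: Nov 7, 2007.
Color grading is complete: Nov 7, 2007 + 13 days = Nov 20, 2007.
Principal photography wraps: Aug 16, 2007.
Picture lock is reached: Aug 16, 2007 + 87 days = Nov 11, 2007.
The sound mix is finished: Nov 11, 2007 + 6 days = Nov 17, 2007.
Both prerequisites met — color grading is complete (Nov 20, 2007), the sound mix is finished (Nov 17, 2007); the later is Nov 20, 2007.
The DCP is delivered: Nov 20, 2007 + 18 days = Dec 8, 2007.

8 December 2007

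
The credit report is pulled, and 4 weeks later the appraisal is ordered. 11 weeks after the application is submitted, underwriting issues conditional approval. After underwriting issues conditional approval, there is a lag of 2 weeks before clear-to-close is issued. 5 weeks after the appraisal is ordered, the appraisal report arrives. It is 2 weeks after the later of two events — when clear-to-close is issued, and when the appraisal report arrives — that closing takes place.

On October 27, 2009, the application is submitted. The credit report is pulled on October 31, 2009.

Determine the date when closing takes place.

February 9, 2010

The application is submitted: Oct 27, 2009.
Underwriting issues conditional approval: Oct 27, 2009 + 11 weeks = Jan 12, 2010.
Clear-to-close is issued: Jan 12, 2010 + 2 weeks = Jan 26, 2010.
The credit report is pulled: Oct 31, 2009.
The appraisal is ordered: Oct 31, 2009 + 4 weeks = Nov 28, 2009.
The appraisal report arrives: Nov 28, 2009 + 5 weeks = Jan 2, 2010.
Both prerequisites met — clear-to-close is issued (Jan 26, 2010), the appraisal report arrives (Jan 2, 2010); the later is Jan 26, 2010.
Closing takes place: Jan 26, 2010 + 2 weeks = Feb 9, 2010.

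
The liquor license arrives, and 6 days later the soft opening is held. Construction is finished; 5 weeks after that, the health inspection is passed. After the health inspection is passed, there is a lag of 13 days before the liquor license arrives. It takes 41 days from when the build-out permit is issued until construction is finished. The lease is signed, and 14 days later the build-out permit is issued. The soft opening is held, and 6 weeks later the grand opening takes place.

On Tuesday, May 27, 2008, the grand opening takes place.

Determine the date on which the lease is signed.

Friday, December 28, 2007

The grand opening takes place: May 27, 2008.
The soft opening is held: May 27, 2008 − 6 weeks = Apr 15, 2008.
The liquor license arrives: Apr 15, 2008 − 6 days = Apr 9, 2008.
The health inspection is passed: Apr 9, 2008 − 13 days = Mar 27, 2008.
Construction is finished: Mar 27, 2008 − 5 weeks = Feb 21, 2008.
The build-out permit is issued: Feb 21, 2008 − 41 days = Jan 11, 2008.
The lease is signed: Jan 11, 2008 − 14 days = Dec 28, 2007.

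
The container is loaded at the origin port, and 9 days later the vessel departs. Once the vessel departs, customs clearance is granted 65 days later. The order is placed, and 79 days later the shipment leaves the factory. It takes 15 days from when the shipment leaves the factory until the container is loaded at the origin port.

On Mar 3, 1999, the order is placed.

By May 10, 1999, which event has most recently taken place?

The order is placed

The order is placed: Mar 3, 1999.
The shipment leaves the factory: Mar 3, 1999 + 79 days = May 21, 1999.
The container is loaded at the origin port: May 21, 1999 + 15 days = Jun 5, 1999.
The vessel departs: Jun 5, 1999 + 9 days = Jun 14, 1999.
Customs clearance is granted: Jun 14, 1999 + 65 days = Aug 18, 1999.
May 10, 1999 falls between when the order is placed (Mar 3, 1999) and when the shipment leaves the factory (May 21, 1999).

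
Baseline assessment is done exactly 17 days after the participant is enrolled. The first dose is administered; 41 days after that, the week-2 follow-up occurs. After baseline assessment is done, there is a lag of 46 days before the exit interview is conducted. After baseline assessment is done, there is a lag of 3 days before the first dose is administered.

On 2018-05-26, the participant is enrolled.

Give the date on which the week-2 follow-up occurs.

2018-07-26

The participant is enrolled: May 26, 2018.
Baseline assessment is done: May 26, 2018 + 17 days = Jun 12, 2018.
The first dose is administered: Jun 12, 2018 + 3 days = Jun 15, 2018.
The week-2 follow-up occurs: Jun 15, 2018 + 41 days = Jul 26, 2018.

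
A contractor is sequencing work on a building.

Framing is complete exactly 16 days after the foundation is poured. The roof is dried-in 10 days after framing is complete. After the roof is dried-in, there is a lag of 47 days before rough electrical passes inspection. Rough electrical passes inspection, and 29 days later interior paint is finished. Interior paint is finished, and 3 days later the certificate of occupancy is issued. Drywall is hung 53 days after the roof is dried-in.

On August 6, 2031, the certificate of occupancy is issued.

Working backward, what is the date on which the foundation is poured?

April 23, 2031

The certificate of occupancy is issued: Aug 6, 2031.
Interior paint is finished: Aug 6, 2031 − 3 days = Aug 3, 2031.
Rough electrical passes inspection: Aug 3, 2031 − 29 days = Jul 5, 2031.
The roof is dried-in: Jul 5, 2031 − 47 days = May 19, 2031.
Framing is complete: May 19, 2031 − 10 days = May 9, 2031.
The foundation is poured: May 9, 2031 − 16 days = Apr 23, 2031.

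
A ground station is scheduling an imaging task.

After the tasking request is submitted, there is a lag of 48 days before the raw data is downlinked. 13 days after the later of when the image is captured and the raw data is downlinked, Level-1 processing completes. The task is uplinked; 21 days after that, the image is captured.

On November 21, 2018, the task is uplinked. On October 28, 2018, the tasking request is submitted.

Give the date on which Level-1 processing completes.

The task is uplinked: Nov 21, 2018.
The image is captured: Nov 21, 2018 + 21 days = Dec 12, 2018.
The tasking request is submitted: Oct 28, 2018.
The raw data is downlinked: Oct 28, 2018 + 48 days = Dec 15, 2018.
Both prerequisites met — the image is captured (Dec 12, 2018), the raw data is downlinked (Dec 15, 2018); the later is Dec 15, 2018.
Level-1 processing completes: Dec 15, 2018 + 13 days = Dec 28, 2018.

December 28, 2018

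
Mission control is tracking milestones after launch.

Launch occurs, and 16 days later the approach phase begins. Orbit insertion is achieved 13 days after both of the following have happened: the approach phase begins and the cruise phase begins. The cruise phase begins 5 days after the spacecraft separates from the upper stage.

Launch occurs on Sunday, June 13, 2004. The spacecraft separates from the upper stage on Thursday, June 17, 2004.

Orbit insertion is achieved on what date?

Monday, July 12, 2004

Launch occurs: Jun 13, 2004.
The approach phase begins: Jun 13, 2004 + 16 days = Jun 29, 2004.
The spacecraft separates from the upper stage: Jun 17, 2004.
The cruise phase begins: Jun 17, 2004 + 5 days = Jun 22, 2004.
Both prerequisites met — the approach phase begins (Jun 29, 2004), the cruise phase begins (Jun 22, 2004); the later is Jun 29, 2004.
Orbit insertion is achieved: Jun 29, 2004 + 13 days = Jul 12, 2004.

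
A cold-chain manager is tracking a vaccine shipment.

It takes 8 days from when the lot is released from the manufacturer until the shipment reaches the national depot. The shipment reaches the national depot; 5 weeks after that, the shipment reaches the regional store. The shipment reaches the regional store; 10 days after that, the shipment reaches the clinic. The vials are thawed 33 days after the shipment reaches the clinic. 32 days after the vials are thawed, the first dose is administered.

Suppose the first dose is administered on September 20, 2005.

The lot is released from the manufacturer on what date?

The first dose is administered: Sep 20, 2005.
The vials are thawed: Sep 20, 2005 − 32 days = Aug 19, 2005.
The shipment reaches the clinic: Aug 19, 2005 − 33 days = Jul 17, 2005.
The shipment reaches the regional store: Jul 17, 2005 − 10 days = Jul 7, 2005.
The shipment reaches the national depot: Jul 7, 2005 − 5 weeks = Jun 2, 2005.
The lot is released from the manufacturer: Jun 2, 2005 − 8 days = May 25, 2005.

May 25, 2005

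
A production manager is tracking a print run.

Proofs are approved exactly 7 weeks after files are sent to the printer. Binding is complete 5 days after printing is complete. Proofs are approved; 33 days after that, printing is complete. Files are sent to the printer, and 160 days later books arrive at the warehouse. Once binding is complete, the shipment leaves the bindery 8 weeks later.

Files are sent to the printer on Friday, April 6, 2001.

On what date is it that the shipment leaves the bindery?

Files are sent to the printer: Apr 6, 2001.
Proofs are approved: Apr 6, 2001 + 7 weeks = May 25, 2001.
Printing is complete: May 25, 2001 + 33 days = Jun 27, 2001.
Binding is complete: Jun 27, 2001 + 5 days = Jul 2, 2001.
The shipment leaves the bindery: Jul 2, 2001 + 8 weeks = Aug 27, 2001.

Monday, August 27, 2001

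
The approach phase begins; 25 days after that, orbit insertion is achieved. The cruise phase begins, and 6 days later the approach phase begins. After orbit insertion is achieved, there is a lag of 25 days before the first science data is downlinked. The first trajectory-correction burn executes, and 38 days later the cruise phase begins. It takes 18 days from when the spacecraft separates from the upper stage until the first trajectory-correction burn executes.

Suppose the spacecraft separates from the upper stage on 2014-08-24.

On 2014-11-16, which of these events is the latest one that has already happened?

The approach phase begins

The spacecraft separates from the upper stage: Aug 24, 2014.
The first trajectory-correction burn executes: Aug 24, 2014 + 18 days = Sep 11, 2014.
The cruise phase begins: Sep 11, 2014 + 38 days = Oct 19, 2014.
The approach phase begins: Oct 19, 2014 + 6 days = Oct 25, 2014.
Orbit insertion is achieved: Oct 25, 2014 + 25 days = Nov 19, 2014.
The first science data is downlinked: Nov 19, 2014 + 25 days = Dec 14, 2014.
Nov 16, 2014 falls between when the approach phase begins (Oct 25, 2014) and when orbit insertion is achieved (Nov 19, 2014).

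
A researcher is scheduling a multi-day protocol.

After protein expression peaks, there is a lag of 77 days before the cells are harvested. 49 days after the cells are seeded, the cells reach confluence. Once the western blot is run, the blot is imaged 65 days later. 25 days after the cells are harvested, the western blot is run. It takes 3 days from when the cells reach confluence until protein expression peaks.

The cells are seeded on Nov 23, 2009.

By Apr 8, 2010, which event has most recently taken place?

The cells are seeded: Nov 23, 2009.
The cells reach confluence: Nov 23, 2009 + 49 days = Jan 11, 2010.
Protein expression peaks: Jan 11, 2010 + 3 days = Jan 14, 2010.
The cells are harvested: Jan 14, 2010 + 77 days = Apr 1, 2010.
The western blot is run: Apr 1, 2010 + 25 days = Apr 26, 2010.
The blot is imaged: Apr 26, 2010 + 65 days = Jun 30, 2010.
Apr 8, 2010 falls between when the cells are harvested (Apr 1, 2010) and when the western blot is run (Apr 26, 2010).

The cells are harvested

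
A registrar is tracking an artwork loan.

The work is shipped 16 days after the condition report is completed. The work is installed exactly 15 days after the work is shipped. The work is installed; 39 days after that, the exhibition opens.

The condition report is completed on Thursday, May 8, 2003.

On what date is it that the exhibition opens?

The condition report is completed: May 8, 2003.
The work is shipped: May 8, 2003 + 16 days = May 24, 2003.
The work is installed: May 24, 2003 + 15 days = Jun 8, 2003.
The exhibition opens: Jun 8, 2003 + 39 days = Jul 17, 2003.

Thursday, July 17, 2003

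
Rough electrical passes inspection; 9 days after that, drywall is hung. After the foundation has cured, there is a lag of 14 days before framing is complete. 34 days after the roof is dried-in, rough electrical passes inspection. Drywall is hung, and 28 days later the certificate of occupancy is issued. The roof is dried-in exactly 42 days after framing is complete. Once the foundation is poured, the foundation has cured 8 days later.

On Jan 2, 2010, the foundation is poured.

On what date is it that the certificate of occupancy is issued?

May 17, 2010

The foundation is poured: Jan 2, 2010.
The foundation has cured: Jan 2, 2010 + 8 days = Jan 10, 2010.
Framing is complete: Jan 10, 2010 + 14 days = Jan 24, 2010.
The roof is dried-in: Jan 24, 2010 + 42 days = Mar 7, 2010.
Rough electrical passes inspection: Mar 7, 2010 + 34 days = Apr 10, 2010.
Drywall is hung: Apr 10, 2010 + 9 days = Apr 19, 2010.
The certificate of occupancy is issued: Apr 19, 2010 + 28 days = May 17, 2010.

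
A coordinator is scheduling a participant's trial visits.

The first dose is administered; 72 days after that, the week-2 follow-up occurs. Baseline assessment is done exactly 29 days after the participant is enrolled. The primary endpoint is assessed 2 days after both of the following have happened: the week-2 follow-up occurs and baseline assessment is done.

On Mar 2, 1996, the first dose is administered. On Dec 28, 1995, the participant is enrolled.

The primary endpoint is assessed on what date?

May 15, 1996

The first dose is administered: Mar 2, 1996.
The week-2 follow-up occurs: Mar 2, 1996 + 72 days = May 13, 1996.
The participant is enrolled: Dec 28, 1995.
Baseline assessment is done: Dec 28, 1995 + 29 days = Jan 26, 1996.
Both prerequisites met — the week-2 follow-up occurs (May 13, 1996), baseline assessment is done (Jan 26, 1996); the later is May 13, 1996.
The primary endpoint is assessed: May 13, 1996 + 2 days = May 15, 1996.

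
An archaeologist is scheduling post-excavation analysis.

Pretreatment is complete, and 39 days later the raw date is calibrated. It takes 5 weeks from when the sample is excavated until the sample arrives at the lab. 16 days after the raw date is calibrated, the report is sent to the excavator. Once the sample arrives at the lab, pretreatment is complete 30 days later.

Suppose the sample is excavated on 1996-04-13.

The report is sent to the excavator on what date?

The sample is excavated: Apr 13, 1996.
The sample arrives at the lab: Apr 13, 1996 + 5 weeks = May 18, 1996.
Pretreatment is complete: May 18, 1996 + 30 days = Jun 17, 1996.
The raw date is calibrated: Jun 17, 1996 + 39 days = Jul 26, 1996.
The report is sent to the excavator: Jul 26, 1996 + 16 days = Aug 11, 1996.

1996-08-11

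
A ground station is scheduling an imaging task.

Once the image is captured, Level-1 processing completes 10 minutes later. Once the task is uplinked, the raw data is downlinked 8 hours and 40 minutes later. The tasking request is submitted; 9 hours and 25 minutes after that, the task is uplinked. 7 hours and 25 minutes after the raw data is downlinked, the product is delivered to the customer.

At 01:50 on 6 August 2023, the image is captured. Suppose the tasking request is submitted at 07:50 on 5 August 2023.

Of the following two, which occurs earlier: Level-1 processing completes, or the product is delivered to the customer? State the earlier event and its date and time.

The image is captured: 01:50 Aug 6, 2023.
Level-1 processing completes: 01:50 Aug 6, 2023 + 10m = 02:00 Aug 6, 2023.
The tasking request is submitted: 07:50 Aug 5, 2023.
The task is uplinked: 07:50 Aug 5, 2023 + 9h25m = 17:15 Aug 5, 2023.
The raw data is downlinked: 17:15 Aug 5, 2023 + 8h40m = 01:55 Aug 6, 2023.
The product is delivered to the customer: 01:55 Aug 6, 2023 + 7h25m = 09:20 Aug 6, 2023.
Comparing: Level-1 processing completes at 02:00 Aug 6, 2023 vs the product is delivered to the customer at 09:20 Aug 6, 2023. Earlier: Level-1 processing completes.

Level-1 processing completes — 02:00 on 6 August 2023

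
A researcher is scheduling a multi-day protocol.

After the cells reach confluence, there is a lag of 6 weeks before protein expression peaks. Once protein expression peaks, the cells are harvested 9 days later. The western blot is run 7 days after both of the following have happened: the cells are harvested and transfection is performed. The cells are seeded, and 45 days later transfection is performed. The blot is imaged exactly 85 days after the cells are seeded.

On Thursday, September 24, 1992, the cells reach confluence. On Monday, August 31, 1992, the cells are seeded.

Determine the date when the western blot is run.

The cells reach confluence: Sep 24, 1992.
Protein expression peaks: Sep 24, 1992 + 6 weeks = Nov 5, 1992.
The cells are harvested: Nov 5, 1992 + 9 days = Nov 14, 1992.
The cells are seeded: Aug 31, 1992.
Transfection is performed: Aug 31, 1992 + 45 days = Oct 15, 1992.
Both prerequisites met — the cells are harvested (Nov 14, 1992), transfection is performed (Oct 15, 1992); the later is Nov 14, 1992.
The western blot is run: Nov 14, 1992 + 7 days = Nov 21, 1992.

Saturday, November 21, 1992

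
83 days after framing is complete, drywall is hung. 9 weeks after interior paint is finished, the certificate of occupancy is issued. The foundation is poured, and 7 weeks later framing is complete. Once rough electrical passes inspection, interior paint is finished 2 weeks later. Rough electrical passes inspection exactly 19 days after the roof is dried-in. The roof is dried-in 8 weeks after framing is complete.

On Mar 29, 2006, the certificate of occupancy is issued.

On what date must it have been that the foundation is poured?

The certificate of occupancy is issued: Mar 29, 2006.
Interior paint is finished: Mar 29, 2006 − 9 weeks = Jan 25, 2006.
Rough electrical passes inspection: Jan 25, 2006 − 2 weeks = Jan 11, 2006.
The roof is dried-in: Jan 11, 2006 − 19 days = Dec 23, 2005.
Framing is complete: Dec 23, 2005 − 8 weeks = Oct 28, 2005.
The foundation is poured: Oct 28, 2005 − 7 weeks = Sep 9, 2005.

Sep 9, 2005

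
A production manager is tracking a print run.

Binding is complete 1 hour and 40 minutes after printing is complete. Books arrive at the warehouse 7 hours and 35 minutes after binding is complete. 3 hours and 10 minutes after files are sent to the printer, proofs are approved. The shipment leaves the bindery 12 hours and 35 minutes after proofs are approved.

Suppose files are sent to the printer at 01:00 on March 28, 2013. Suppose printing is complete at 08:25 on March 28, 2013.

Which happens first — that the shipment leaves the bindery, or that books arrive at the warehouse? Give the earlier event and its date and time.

The shipment leaves the bindery — 16:45 on March 28, 2013

Files are sent to the printer: 01:00 Mar 28, 2013.
Proofs are approved: 01:00 Mar 28, 2013 + 3h10m = 04:10 Mar 28, 2013.
The shipment leaves the bindery: 04:10 Mar 28, 2013 + 12h35m = 16:45 Mar 28, 2013.
Printing is complete: 08:25 Mar 28, 2013.
Binding is complete: 08:25 Mar 28, 2013 + 1h40m = 10:05 Mar 28, 2013.
Books arrive at the warehouse: 10:05 Mar 28, 2013 + 7h35m = 17:40 Mar 28, 2013.
Comparing: the shipment leaves the bindery at 16:45 Mar 28, 2013 vs books arrive at the warehouse at 17:40 Mar 28, 2013. Earlier: the shipment leaves the bindery.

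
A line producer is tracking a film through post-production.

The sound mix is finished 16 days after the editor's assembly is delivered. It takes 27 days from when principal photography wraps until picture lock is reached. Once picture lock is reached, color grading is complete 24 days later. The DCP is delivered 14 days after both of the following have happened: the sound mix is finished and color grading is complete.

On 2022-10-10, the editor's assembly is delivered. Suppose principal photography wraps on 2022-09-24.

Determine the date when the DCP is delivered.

The editor's assembly is delivered: Oct 10, 2022.
The sound mix is finished: Oct 10, 2022 + 16 days = Oct 26, 2022.
Principal photography wraps: Sep 24, 2022.
Picture lock is reached: Sep 24, 2022 + 27 days = Oct 21, 2022.
Color grading is complete: Oct 21, 2022 + 24 days = Nov 14, 2022.
Both prerequisites met — the sound mix is finished (Oct 26, 2022), color grading is complete (Nov 14, 2022); the later is Nov 14, 2022.
The DCP is delivered: Nov 14, 2022 + 14 days = Nov 28, 2022.

2022-11-28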